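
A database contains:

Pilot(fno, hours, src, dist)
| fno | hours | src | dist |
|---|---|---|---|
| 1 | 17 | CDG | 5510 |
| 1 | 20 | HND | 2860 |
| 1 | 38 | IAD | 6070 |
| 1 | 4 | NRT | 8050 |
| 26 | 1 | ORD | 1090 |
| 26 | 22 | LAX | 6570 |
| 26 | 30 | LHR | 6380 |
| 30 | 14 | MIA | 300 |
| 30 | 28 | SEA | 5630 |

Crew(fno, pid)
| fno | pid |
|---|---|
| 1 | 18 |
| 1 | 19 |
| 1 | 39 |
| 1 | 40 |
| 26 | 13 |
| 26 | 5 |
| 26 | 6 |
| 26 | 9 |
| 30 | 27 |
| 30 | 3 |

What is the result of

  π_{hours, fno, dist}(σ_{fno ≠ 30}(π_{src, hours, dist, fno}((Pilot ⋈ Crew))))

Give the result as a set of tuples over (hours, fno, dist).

{(1, 26, 1090), (17, 1, 5510), (20, 1, 2860), (22, 26, 6570), (30, 26, 6380), (38, 1, 6070), (4, 1, 8050)}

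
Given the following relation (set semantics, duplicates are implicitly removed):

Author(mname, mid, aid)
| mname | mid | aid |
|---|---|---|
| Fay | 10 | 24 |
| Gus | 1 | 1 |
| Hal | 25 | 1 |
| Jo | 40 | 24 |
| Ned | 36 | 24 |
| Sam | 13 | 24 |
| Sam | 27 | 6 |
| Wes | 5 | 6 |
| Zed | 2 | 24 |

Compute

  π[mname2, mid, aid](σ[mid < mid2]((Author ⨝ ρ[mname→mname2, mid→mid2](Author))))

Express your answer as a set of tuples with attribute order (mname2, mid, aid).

ρ[mname→mname2, mid→mid2]: schema becomes (mname2, mid2, aid); tuples unchanged.
Author ⋈ ρ[mname→mname2, mid→mid2](Author) (natural join on aid): {(Fay, 10, 24, Fay, 10), (Fay, 10, 24, Jo, 40), (Fay, 10, 24, Ned, 36), (Fay, 10, 24, Sam, 13), (Fay, 10, 24, Zed, 2), (Gus, 1, 1, Gus, 1), (Gus, 1, 1, Hal, 25), (Hal, 25, 1, Gus, 1), (Hal, 25, 1, Hal, 25), (Jo, 40, 24, Fay, 10), (Jo, 40, 24, Jo, 40), (Jo, 40, 24, Ned, 36), (Jo, 40, 24, Sam, 13), (Jo, 40, 24, Zed, 2), (Ned, 36, 24, Fay, 10), (Ned, 36, 24, Jo, 40), (Ned, 36, 24, Ned, 36), (Ned, 36, 24, Sam, 13), (Ned, 36, 24, Zed, 2), (Sam, 13, 24, Fay, 10), (Sam, 13, 24, Jo, 40), (Sam, 13, 24, Ned, 36), (Sam, 13, 24, Sam, 13), (Sam, 13, 24, Zed, 2), (Sam, 27, 6, Sam, 27), (Sam, 27, 6, Wes, 5), (Wes, 5, 6, Sam, 27), (Wes, 5, 6, Wes, 5), (Zed, 2, 24, Fay, 10), (Zed, 2, 24, Jo, 40), (Zed, 2, 24, Ned, 36), (Zed, 2, 24, Sam, 13), (Zed, 2, 24, Zed, 2)}
Selection mid < mid2: {(Fay, 10, 24, Jo, 40), (Fay, 10, 24, Ned, 36), (Fay, 10, 24, Sam, 13), (Gus, 1, 1, Hal, 25), (Ned, 36, 24, Jo, 40), (Sam, 13, 24, Jo, 40), (Sam, 13, 24, Ned, 36), (Wes, 5, 6, Sam, 27), (Zed, 2, 24, Fay, 10), (Zed, 2, 24, Jo, 40), (Zed, 2, 24, Ned, 36), (Zed, 2, 24, Sam, 13)}
π_{mname2, mid, aid} gives {(Fay, 2, 24), (Hal, 1, 1), (Jo, 10, 24), (Jo, 13, 24), (Jo, 2, 24), (Jo, 36, 24), (Ned, 10, 24), (Ned, 13, 24), (Ned, 2, 24), (Sam, 10, 24), (Sam, 2, 24), (Sam, 5, 6)}.

{(Fay, 2, 24), (Hal, 1, 1), (Jo, 10, 24), (Jo, 13, 24), (Jo, 2, 24), (Jo, 36, 24), (Ned, 10, 24), (Ned, 13, 24), (Ned, 2, 24), (Sam, 10, 24), (Sam, 2, 24), (Sam, 5, 6)}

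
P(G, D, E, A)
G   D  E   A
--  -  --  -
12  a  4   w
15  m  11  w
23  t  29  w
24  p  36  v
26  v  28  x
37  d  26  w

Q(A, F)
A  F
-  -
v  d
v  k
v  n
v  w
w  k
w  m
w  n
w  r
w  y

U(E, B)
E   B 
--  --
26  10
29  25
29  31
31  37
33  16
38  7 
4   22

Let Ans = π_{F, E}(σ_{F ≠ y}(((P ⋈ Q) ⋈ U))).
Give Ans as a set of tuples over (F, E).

{(k, 26), (k, 29), (k, 4), (m, 26), (m, 29), (m, 4), (n, 26), (n, 29), (n, 4), (r, 26), (r, 29), (r, 4)}

Natural join on A: {(12, a, 4, w, k), (12, a, 4, w, m), (12, a, 4, w, n), (12, a, 4, w, r), (12, a, 4, w, y), (15, m, 11, w, k), (15, m, 11, w, m), (15, m, 11, w, n), (15, m, 11, w, r), (15, m, 11, w, y), (23, t, 29, w, k), (23, t, 29, w, m), (23, t, 29, w, n), (23, t, 29, w, r), (23, t, 29, w, y), (24, p, 36, v, d), (24, p, 36, v, k), (24, p, 36, v, n), (24, p, 36, v, w), (37, d, 26, w, k), (37, d, 26, w, m), (37, d, 26, w, n), (37, d, 26, w, r), (37, d, 26, w, y)}
Natural join on E: {(12, a, 4, w, k, 22), (12, a, 4, w, m, 22), (12, a, 4, w, n, 22), (12, a, 4, w, r, 22), (12, a, 4, w, y, 22), (23, t, 29, w, k, 25), (23, t, 29, w, k, 31), (23, t, 29, w, m, 25), (23, t, 29, w, m, 31), (23, t, 29, w, n, 25), (23, t, 29, w, n, 31), (23, t, 29, w, r, 25), (23, t, 29, w, r, 31), (23, t, 29, w, y, 25), (23, t, 29, w, y, 31), (37, d, 26, w, k, 10), (37, d, 26, w, m, 10), (37, d, 26, w, n, 10), (37, d, 26, w, r, 10), (37, d, 26, w, y, 10)}
σ[F ≠ y]: keep tuples satisfying F ≠ y → {(12, a, 4, w, k, 22), (12, a, 4, w, m, 22), (12, a, 4, w, n, 22), (12, a, 4, w, r, 22), (23, t, 29, w, k, 25), (23, t, 29, w, k, 31), (23, t, 29, w, m, 25), (23, t, 29, w, m, 31), (23, t, 29, w, n, 25), (23, t, 29, w, n, 31), (23, t, 29, w, r, 25), (23, t, 29, w, r, 31), (37, d, 26, w, k, 10), (37, d, 26, w, m, 10), (37, d, 26, w, n, 10), (37, d, 26, w, r, 10)}
Projecting to F, E (4 duplicate(s) eliminated): {(k, 26), (k, 29), (k, 4), (m, 26), (m, 29), (m, 4), (n, 26), (n, 29), (n, 4), (r, 26), (r, 29), (r, 4)}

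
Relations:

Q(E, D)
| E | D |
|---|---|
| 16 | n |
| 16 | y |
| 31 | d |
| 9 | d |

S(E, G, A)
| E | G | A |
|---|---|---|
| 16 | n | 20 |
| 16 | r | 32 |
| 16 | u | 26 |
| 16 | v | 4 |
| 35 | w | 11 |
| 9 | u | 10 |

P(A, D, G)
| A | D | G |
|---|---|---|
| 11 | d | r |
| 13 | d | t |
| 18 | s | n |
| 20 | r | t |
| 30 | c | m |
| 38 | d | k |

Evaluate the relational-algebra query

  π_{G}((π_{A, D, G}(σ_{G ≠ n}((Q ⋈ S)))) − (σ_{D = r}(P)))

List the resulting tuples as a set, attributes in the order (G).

Q ⋈ S (natural join on E): {(16, n, n, 20), (16, n, r, 32), (16, n, u, 26), (16, n, v, 4), (16, y, n, 20), (16, y, r, 32), (16, y, u, 26), (16, y, v, 4), (9, d, u, 10)}
Filtering on G ≠ n leaves {(16, n, r, 32), (16, n, u, 26), (16, n, v, 4), (16, y, r, 32), (16, y, u, 26), (16, y, v, 4), (9, d, u, 10)}.
π_{A, D, G} gives {(10, d, u), (26, n, u), (26, y, u), (32, n, r), (32, y, r), (4, n, v), (4, y, v)}.
Filtering on D = r leaves {(20, r, t)}.
Difference: {(10, d, u), (26, n, u), (26, y, u), (32, n, r), (32, y, r), (4, n, v), (4, y, v)} with {(20, r, t)} → {(10, d, u), (26, n, u), (26, y, u), (32, n, r), (32, y, r), (4, n, v), (4, y, v)}
π_{G} gives {r, u, v} (4 duplicate(s) eliminated).

{r, u, v}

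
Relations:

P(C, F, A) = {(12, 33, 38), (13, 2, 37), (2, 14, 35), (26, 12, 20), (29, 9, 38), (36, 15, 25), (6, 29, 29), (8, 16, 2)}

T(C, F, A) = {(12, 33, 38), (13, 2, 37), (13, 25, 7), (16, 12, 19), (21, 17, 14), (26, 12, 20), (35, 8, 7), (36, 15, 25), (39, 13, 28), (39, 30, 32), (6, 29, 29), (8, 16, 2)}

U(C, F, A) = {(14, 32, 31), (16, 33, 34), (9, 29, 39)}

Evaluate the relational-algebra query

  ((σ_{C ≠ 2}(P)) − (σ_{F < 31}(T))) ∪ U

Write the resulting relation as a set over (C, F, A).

Filtering on C ≠ 2 leaves {(12, 33, 38), (13, 2, 37), (26, 12, 20), (29, 9, 38), (36, 15, 25), (6, 29, 29), (8, 16, 2)}.
Filtering on F < 31 leaves {(13, 2, 37), (13, 25, 7), (16, 12, 19), (21, 17, 14), (26, 12, 20), (35, 8, 7), (36, 15, 25), (39, 13, 28), (39, 30, 32), (6, 29, 29), (8, 16, 2)}.
Taking the difference: {(12, 33, 38), (29, 9, 38)}
Taking the union: {(12, 33, 38), (14, 32, 31), (16, 33, 34), (29, 9, 38), (9, 29, 39)}

{(12, 33, 38), (14, 32, 31), (16, 33, 34), (29, 9, 38), (9, 29, 39)}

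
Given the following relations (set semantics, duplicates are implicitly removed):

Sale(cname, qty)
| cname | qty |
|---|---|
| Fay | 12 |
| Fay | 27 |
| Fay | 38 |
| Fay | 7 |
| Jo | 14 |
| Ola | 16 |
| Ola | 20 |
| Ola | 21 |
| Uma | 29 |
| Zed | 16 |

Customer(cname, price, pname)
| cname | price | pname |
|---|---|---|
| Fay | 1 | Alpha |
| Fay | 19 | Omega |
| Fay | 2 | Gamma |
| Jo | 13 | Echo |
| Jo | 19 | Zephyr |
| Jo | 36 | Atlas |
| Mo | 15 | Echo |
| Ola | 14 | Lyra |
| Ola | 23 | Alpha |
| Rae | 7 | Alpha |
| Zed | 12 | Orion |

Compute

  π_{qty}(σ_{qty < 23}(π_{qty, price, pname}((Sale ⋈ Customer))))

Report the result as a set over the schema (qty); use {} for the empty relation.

{12, 14, 16, 20, 21, 7}

Sale ⋈ Customer (natural join on cname): {(Fay, 12, 1, Alpha), (Fay, 12, 19, Omega), (Fay, 12, 2, Gamma), (Fay, 27, 1, Alpha), (Fay, 27, 19, Omega), (Fay, 27, 2, Gamma), (Fay, 38, 1, Alpha), (Fay, 38, 19, Omega), (Fay, 38, 2, Gamma), (Fay, 7, 1, Alpha), (Fay, 7, 19, Omega), (Fay, 7, 2, Gamma), (Jo, 14, 13, Echo), (Jo, 14, 19, Zephyr), (Jo, 14, 36, Atlas), (Ola, 16, 14, Lyra), (Ola, 16, 23, Alpha), (Ola, 20, 14, Lyra), (Ola, 20, 23, Alpha), (Ola, 21, 14, Lyra), (Ola, 21, 23, Alpha), (Zed, 16, 12, Orion)}
Projecting to qty, price, pname: {(12, 1, Alpha), (12, 19, Omega), (12, 2, Gamma), (14, 13, Echo), (14, 19, Zephyr), (14, 36, Atlas), (16, 12, Orion), (16, 14, Lyra), (16, 23, Alpha), (20, 14, Lyra), (20, 23, Alpha), (21, 14, Lyra), (21, 23, Alpha), (27, 1, Alpha), (27, 19, Omega), (27, 2, Gamma), (38, 1, Alpha), (38, 19, Omega), (38, 2, Gamma), (7, 1, Alpha), (7, 19, Omega), (7, 2, Gamma)}
σ[qty < 23]: keep tuples satisfying qty < 23 → {(12, 1, Alpha), (12, 19, Omega), (12, 2, Gamma), (14, 13, Echo), (14, 19, Zephyr), (14, 36, Atlas), (16, 12, Orion), (16, 14, Lyra), (16, 23, Alpha), (20, 14, Lyra), (20, 23, Alpha), (21, 14, Lyra), (21, 23, Alpha), (7, 1, Alpha), (7, 19, Omega), (7, 2, Gamma)}
Projecting to qty (10 duplicate(s) eliminated): {12, 14, 16, 20, 21, 7}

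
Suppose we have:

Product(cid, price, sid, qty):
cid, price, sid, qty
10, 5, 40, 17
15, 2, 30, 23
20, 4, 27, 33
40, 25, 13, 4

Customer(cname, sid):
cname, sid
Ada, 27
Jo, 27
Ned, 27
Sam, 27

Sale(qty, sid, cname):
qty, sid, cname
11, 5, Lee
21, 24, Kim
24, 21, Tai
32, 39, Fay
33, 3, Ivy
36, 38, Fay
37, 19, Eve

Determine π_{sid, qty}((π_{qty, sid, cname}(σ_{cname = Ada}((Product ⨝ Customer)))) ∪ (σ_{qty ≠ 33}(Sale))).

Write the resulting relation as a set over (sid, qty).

{(19, 37), (21, 24), (24, 21), (27, 33), (38, 36), (39, 32), (5, 11)}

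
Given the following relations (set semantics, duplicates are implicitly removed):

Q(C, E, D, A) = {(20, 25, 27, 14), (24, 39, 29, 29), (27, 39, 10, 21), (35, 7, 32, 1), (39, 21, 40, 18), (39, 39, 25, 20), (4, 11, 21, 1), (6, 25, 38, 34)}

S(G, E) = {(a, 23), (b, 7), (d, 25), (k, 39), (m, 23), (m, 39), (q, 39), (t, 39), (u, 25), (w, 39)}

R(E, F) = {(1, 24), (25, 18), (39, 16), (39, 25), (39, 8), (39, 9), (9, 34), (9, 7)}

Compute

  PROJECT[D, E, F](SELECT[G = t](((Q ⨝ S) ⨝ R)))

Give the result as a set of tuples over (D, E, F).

Joining Q and S on E yields {(20, 25, 27, 14, d), (20, 25, 27, 14, u), (24, 39, 29, 29, k), (24, 39, 29, 29, m), (24, 39, 29, 29, q), (24, 39, 29, 29, t), (24, 39, 29, 29, w), (27, 39, 10, 21, k), (27, 39, 10, 21, m), (27, 39, 10, 21, q), (27, 39, 10, 21, t), (27, 39, 10, 21, w), (35, 7, 32, 1, b), (39, 39, 25, 20, k), (39, 39, 25, 20, m), (39, 39, 25, 20, q), (39, 39, 25, 20, t), (39, 39, 25, 20, w), (6, 25, 38, 34, d), (6, 25, 38, 34, u)}.
Joining (Q ⨝ S) and R on E yields {(20, 25, 27, 14, d, 18), (20, 25, 27, 14, u, 18), (24, 39, 29, 29, k, 16), (24, 39, 29, 29, k, 25), (24, 39, 29, 29, k, 8), (24, 39, 29, 29, k, 9), (24, 39, 29, 29, m, 16), (24, 39, 29, 29, m, 25), (24, 39, 29, 29, m, 8), (24, 39, 29, 29, m, 9), (24, 39, 29, 29, q, 16), (24, 39, 29, 29, q, 25), (24, 39, 29, 29, q, 8), (24, 39, 29, 29, q, 9), (24, 39, 29, 29, t, 16), (24, 39, 29, 29, t, 25), (24, 39, 29, 29, t, 8), (24, 39, 29, 29, t, 9), (24, 39, 29, 29, w, 16), (24, 39, 29, 29, w, 25), (24, 39, 29, 29, w, 8), (24, 39, 29, 29, w, 9), (27, 39, 10, 21, k, 16), (27, 39, 10, 21, k, 25), (27, 39, 10, 21, k, 8), (27, 39, 10, 21, k, 9), (27, 39, 10, 21, m, 16), (27, 39, 10, 21, m, 25), (27, 39, 10, 21, m, 8), (27, 39, 10, 21, m, 9), (27, 39, 10, 21, q, 16), (27, 39, 10, 21, q, 25), (27, 39, 10, 21, q, 8), (27, 39, 10, 21, q, 9), (27, 39, 10, 21, t, 16), (27, 39, 10, 21, t, 25), (27, 39, 10, 21, t, 8), (27, 39, 10, 21, t, 9), (27, 39, 10, 21, w, 16), (27, 39, 10, 21, w, 25), (27, 39, 10, 21, w, 8), (27, 39, 10, 21, w, 9), (39, 39, 25, 20, k, 16), (39, 39, 25, 20, k, 25), (39, 39, 25, 20, k, 8), (39, 39, 25, 20, k, 9), (39, 39, 25, 20, m, 16), (39, 39, 25, 20, m, 25), (39, 39, 25, 20, m, 8), (39, 39, 25, 20, m, 9), (39, 39, 25, 20, q, 16), (39, 39, 25, 20, q, 25), (39, 39, 25, 20, q, 8), (39, 39, 25, 20, q, 9), (39, 39, 25, 20, t, 16), (39, 39, 25, 20, t, 25), (39, 39, 25, 20, t, 8), (39, 39, 25, 20, t, 9), (39, 39, 25, 20, w, 16), (39, 39, 25, 20, w, 25), (39, 39, 25, 20, w, 8), (39, 39, 25, 20, w, 9), (6, 25, 38, 34, d, 18), (6, 25, 38, 34, u, 18)}.
Selection G = t: {(24, 39, 29, 29, t, 16), (24, 39, 29, 29, t, 25), (24, 39, 29, 29, t, 8), (24, 39, 29, 29, t, 9), (27, 39, 10, 21, t, 16), (27, 39, 10, 21, t, 25), (27, 39, 10, 21, t, 8), (27, 39, 10, 21, t, 9), (39, 39, 25, 20, t, 16), (39, 39, 25, 20, t, 25), (39, 39, 25, 20, t, 8), (39, 39, 25, 20, t, 9)}
Keep only column(s) D, E, F: {(10, 39, 16), (10, 39, 25), (10, 39, 8), (10, 39, 9), (25, 39, 16), (25, 39, 25), (25, 39, 8), (25, 39, 9), (29, 39, 16), (29, 39, 25), (29, 39, 8), (29, 39, 9)}

{(10, 39, 16), (10, 39, 25), (10, 39, 8), (10, 39, 9), (25, 39, 16), (25, 39, 25), (25, 39, 8), (25, 39, 9), (29, 39, 16), (29, 39, 25), (29, 39, 8), (29, 39, 9)}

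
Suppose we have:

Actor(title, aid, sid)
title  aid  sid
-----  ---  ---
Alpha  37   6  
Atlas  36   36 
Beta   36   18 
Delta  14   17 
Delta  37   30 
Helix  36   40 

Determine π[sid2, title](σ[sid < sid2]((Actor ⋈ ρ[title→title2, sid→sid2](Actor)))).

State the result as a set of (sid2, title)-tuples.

{(30, Alpha), (36, Beta), (40, Atlas), (40, Beta)}

ρ[title→title2, sid→sid2]: schema becomes (title2, aid, sid2); tuples unchanged.
Joining Actor and ρ[title→title2, sid→sid2](Actor) on aid yields {(Alpha, 37, 6, Alpha, 6), (Alpha, 37, 6, Delta, 30), (Atlas, 36, 36, Atlas, 36), (Atlas, 36, 36, Beta, 18), (Atlas, 36, 36, Helix, 40), (Beta, 36, 18, Atlas, 36), (Beta, 36, 18, Beta, 18), (Beta, 36, 18, Helix, 40), (Delta, 14, 17, Delta, 17), (Delta, 37, 30, Alpha, 6), (Delta, 37, 30, Delta, 30), (Helix, 36, 40, Atlas, 36), (Helix, 36, 40, Beta, 18), (Helix, 36, 40, Helix, 40)}.
Selection sid < sid2: {(Alpha, 37, 6, Delta, 30), (Atlas, 36, 36, Helix, 40), (Beta, 36, 18, Atlas, 36), (Beta, 36, 18, Helix, 40)}
Projecting to sid2, title: {(30, Alpha), (36, Beta), (40, Atlas), (40, Beta)}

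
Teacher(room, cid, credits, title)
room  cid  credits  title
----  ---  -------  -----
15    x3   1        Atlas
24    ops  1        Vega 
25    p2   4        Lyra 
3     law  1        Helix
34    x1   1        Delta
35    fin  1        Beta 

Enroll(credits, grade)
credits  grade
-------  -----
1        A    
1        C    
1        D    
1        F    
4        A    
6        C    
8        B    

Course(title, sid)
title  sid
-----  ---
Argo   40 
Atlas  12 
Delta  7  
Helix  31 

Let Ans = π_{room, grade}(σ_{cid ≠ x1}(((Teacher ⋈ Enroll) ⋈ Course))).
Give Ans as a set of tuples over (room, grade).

{(15, A), (15, C), (15, D), (15, F), (3, A), (3, C), (3, D), (3, F)}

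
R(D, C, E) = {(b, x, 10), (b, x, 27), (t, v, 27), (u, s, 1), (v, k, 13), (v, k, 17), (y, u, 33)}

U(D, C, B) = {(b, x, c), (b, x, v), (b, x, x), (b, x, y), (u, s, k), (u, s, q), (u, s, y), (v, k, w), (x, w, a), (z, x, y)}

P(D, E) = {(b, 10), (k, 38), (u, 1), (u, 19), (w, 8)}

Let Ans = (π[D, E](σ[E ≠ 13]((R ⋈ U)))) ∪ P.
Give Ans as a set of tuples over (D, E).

R ⋈ U (natural join on D, C): {(b, x, 10, c), (b, x, 10, v), (b, x, 10, x), (b, x, 10, y), (b, x, 27, c), (b, x, 27, v), (b, x, 27, x), (b, x, 27, y), (u, s, 1, k), (u, s, 1, q), (u, s, 1, y), (v, k, 13, w), (v, k, 17, w)}
Selection E ≠ 13: {(b, x, 10, c), (b, x, 10, v), (b, x, 10, x), (b, x, 10, y), (b, x, 27, c), (b, x, 27, v), (b, x, 27, x), (b, x, 27, y), (u, s, 1, k), (u, s, 1, q), (u, s, 1, y), (v, k, 17, w)}
π[D, E]: project onto (D, E) (8 duplicate(s) eliminated) → {(b, 10), (b, 27), (u, 1), (v, 17)}
Taking the union: {(b, 10), (b, 27), (k, 38), (u, 1), (u, 19), (v, 17), (w, 8)}

{(b, 10), (b, 27), (k, 38), (u, 1), (u, 19), (v, 17), (w, 8)}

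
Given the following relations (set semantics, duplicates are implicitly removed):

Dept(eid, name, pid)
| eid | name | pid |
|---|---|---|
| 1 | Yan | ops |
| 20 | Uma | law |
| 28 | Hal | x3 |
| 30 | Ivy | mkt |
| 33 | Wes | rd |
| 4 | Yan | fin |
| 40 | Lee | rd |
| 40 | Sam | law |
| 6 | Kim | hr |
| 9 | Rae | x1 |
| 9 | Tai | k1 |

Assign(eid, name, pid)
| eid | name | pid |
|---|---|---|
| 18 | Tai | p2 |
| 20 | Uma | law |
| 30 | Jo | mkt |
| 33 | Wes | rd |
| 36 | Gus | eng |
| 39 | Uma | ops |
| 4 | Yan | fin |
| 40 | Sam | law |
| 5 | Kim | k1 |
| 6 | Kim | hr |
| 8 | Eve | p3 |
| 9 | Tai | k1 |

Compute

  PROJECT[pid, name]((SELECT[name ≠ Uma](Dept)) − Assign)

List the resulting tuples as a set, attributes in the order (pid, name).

Apply σ_{name ≠ Uma}; surviving tuples: {(1, Yan, ops), (28, Hal, x3), (30, Ivy, mkt), (33, Wes, rd), (4, Yan, fin), (40, Lee, rd), (40, Sam, law), (6, Kim, hr), (9, Rae, x1), (9, Tai, k1)}
Taking the difference: {(1, Yan, ops), (28, Hal, x3), (30, Ivy, mkt), (40, Lee, rd), (9, Rae, x1)}
π_{pid, name} gives {(mkt, Ivy), (ops, Yan), (rd, Lee), (x1, Rae), (x3, Hal)}.

{(mkt, Ivy), (ops, Yan), (rd, Lee), (x1, Rae), (x3, Hal)}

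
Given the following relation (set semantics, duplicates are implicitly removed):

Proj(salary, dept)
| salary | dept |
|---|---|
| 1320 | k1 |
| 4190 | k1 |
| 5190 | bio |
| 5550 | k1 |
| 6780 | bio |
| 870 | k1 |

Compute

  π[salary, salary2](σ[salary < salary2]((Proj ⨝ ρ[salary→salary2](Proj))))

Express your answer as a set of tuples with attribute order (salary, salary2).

{(1320, 4190), (1320, 5550), (4190, 5550), (5190, 6780), (870, 1320), (870, 4190), (870, 5550)}

ρ[salary→salary2]: schema becomes (salary2, dept); tuples unchanged.
Natural join on dept: {(1320, k1, 1320), (1320, k1, 4190), (1320, k1, 5550), (1320, k1, 870), (4190, k1, 1320), (4190, k1, 4190), (4190, k1, 5550), (4190, k1, 870), (5190, bio, 5190), (5190, bio, 6780), (5550, k1, 1320), (5550, k1, 4190), (5550, k1, 5550), (5550, k1, 870), (6780, bio, 5190), (6780, bio, 6780), (870, k1, 1320), (870, k1, 4190), (870, k1, 5550), (870, k1, 870)}
σ[salary < salary2]: keep tuples satisfying salary < salary2 → {(1320, k1, 4190), (1320, k1, 5550), (4190, k1, 5550), (5190, bio, 6780), (870, k1, 1320), (870, k1, 4190), (870, k1, 5550)}
π[salary, salary2]: project onto (salary, salary2) → {(1320, 4190), (1320, 5550), (4190, 5550), (5190, 6780), (870, 1320), (870, 4190), (870, 5550)}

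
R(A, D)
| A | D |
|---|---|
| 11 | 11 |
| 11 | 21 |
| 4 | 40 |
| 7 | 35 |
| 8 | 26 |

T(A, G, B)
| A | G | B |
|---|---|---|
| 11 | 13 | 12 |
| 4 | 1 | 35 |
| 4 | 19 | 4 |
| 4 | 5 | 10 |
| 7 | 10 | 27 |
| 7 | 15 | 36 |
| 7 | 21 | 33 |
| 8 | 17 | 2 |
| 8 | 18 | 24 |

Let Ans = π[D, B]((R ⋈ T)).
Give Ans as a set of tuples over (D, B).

{(11, 12), (21, 12), (26, 2), (26, 24), (35, 27), (35, 33), (35, 36), (40, 10), (40, 35), (40, 4)}

Joining R and T on A yields {(11, 11, 13, 12), (11, 21, 13, 12), (4, 40, 1, 35), (4, 40, 19, 4), (4, 40, 5, 10), (7, 35, 10, 27), (7, 35, 15, 36), (7, 35, 21, 33), (8, 26, 17, 2), (8, 26, 18, 24)}.
Keep only column(s) D, B: {(11, 12), (21, 12), (26, 2), (26, 24), (35, 27), (35, 33), (35, 36), (40, 10), (40, 35), (40, 4)}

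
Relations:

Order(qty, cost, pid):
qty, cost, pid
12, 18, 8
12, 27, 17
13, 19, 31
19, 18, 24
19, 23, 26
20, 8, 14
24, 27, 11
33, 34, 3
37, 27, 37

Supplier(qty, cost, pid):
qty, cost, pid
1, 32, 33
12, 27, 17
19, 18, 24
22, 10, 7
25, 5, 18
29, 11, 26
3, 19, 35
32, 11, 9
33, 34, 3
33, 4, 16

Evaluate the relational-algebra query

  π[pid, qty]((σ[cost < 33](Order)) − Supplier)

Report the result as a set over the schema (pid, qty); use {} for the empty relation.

{(11, 24), (14, 20), (26, 19), (31, 13), (37, 37), (8, 12)}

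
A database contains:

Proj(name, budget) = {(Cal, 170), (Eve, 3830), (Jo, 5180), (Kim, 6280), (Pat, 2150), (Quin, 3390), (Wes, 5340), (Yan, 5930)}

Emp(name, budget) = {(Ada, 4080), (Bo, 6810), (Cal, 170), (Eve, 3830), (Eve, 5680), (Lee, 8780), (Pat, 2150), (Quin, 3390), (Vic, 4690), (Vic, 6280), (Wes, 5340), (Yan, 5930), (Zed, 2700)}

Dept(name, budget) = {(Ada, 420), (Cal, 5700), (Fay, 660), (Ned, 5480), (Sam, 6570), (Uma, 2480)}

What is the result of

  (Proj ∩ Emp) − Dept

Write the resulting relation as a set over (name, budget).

{(Cal, 170), (Eve, 3830), (Pat, 2150), (Quin, 3390), (Wes, 5340), (Yan, 5930)}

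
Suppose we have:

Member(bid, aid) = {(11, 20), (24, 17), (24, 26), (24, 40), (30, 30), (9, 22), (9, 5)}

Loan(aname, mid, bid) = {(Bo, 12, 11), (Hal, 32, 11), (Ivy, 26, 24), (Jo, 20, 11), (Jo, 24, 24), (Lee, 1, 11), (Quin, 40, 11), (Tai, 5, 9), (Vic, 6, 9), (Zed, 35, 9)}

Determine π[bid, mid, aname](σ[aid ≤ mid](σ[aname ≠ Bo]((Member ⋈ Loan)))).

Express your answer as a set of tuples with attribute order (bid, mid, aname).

{(11, 20, Jo), (11, 32, Hal), (11, 40, Quin), (24, 24, Jo), (24, 26, Ivy), (9, 35, Zed), (9, 5, Tai), (9, 6, Vic)}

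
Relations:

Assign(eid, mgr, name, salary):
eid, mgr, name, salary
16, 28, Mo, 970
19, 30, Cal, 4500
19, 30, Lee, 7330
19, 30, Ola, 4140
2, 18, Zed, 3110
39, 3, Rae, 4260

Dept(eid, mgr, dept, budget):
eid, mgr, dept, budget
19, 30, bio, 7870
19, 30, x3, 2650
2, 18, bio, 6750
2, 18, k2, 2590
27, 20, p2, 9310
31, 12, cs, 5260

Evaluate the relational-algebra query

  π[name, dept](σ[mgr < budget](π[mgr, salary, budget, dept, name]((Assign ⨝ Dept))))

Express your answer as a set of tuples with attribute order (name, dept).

{(Cal, bio), (Cal, x3), (Lee, bio), (Lee, x3), (Ola, bio), (Ola, x3), (Zed, bio), (Zed, k2)}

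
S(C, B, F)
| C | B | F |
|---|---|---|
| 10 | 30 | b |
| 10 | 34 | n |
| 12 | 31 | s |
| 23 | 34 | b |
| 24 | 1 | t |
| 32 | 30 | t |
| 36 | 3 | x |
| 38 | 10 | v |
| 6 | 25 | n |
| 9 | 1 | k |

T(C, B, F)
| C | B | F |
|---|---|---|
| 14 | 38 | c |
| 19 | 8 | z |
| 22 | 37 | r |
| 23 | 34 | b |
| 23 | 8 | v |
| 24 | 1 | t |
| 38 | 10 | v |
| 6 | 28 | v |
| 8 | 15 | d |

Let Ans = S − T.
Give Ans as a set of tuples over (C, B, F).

{(10, 30, b), (10, 34, n), (12, 31, s), (32, 30, t), (36, 3, x), (6, 25, n), (9, 1, k)}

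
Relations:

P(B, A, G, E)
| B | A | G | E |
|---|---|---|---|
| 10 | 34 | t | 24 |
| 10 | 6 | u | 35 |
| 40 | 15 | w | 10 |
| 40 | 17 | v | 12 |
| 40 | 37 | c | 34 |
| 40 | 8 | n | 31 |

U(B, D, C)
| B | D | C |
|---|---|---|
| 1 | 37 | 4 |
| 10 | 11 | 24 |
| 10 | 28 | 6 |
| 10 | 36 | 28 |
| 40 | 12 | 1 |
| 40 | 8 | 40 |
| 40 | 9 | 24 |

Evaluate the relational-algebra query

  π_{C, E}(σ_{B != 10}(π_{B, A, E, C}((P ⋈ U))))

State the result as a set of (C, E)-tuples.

Joining P and U on B yields {(10, 34, t, 24, 11, 24), (10, 34, t, 24, 28, 6), (10, 34, t, 24, 36, 28), (10, 6, u, 35, 11, 24), (10, 6, u, 35, 28, 6), (10, 6, u, 35, 36, 28), (40, 15, w, 10, 12, 1), (40, 15, w, 10, 8, 40), (40, 15, w, 10, 9, 24), (40, 17, v, 12, 12, 1), (40, 17, v, 12, 8, 40), (40, 17, v, 12, 9, 24), (40, 37, c, 34, 12, 1), (40, 37, c, 34, 8, 40), (40, 37, c, 34, 9, 24), (40, 8, n, 31, 12, 1), (40, 8, n, 31, 8, 40), (40, 8, n, 31, 9, 24)}.
Keep only column(s) B, A, E, C: {(10, 34, 24, 24), (10, 34, 24, 28), (10, 34, 24, 6), (10, 6, 35, 24), (10, 6, 35, 28), (10, 6, 35, 6), (40, 15, 10, 1), (40, 15, 10, 24), (40, 15, 10, 40), (40, 17, 12, 1), (40, 17, 12, 24), (40, 17, 12, 40), (40, 37, 34, 1), (40, 37, 34, 24), (40, 37, 34, 40), (40, 8, 31, 1), (40, 8, 31, 24), (40, 8, 31, 40)}
Selection B != 10: {(40, 15, 10, 1), (40, 15, 10, 24), (40, 15, 10, 40), (40, 17, 12, 1), (40, 17, 12, 24), (40, 17, 12, 40), (40, 37, 34, 1), (40, 37, 34, 24), (40, 37, 34, 40), (40, 8, 31, 1), (40, 8, 31, 24), (40, 8, 31, 40)}
Keep only column(s) C, E: {(1, 10), (1, 12), (1, 31), (1, 34), (24, 10), (24, 12), (24, 31), (24, 34), (40, 10), (40, 12), (40, 31), (40, 34)}

{(1, 10), (1, 12), (1, 31), (1, 34), (24, 10), (24, 12), (24, 31), (24, 34), (40, 10), (40, 12), (40, 31), (40, 34)}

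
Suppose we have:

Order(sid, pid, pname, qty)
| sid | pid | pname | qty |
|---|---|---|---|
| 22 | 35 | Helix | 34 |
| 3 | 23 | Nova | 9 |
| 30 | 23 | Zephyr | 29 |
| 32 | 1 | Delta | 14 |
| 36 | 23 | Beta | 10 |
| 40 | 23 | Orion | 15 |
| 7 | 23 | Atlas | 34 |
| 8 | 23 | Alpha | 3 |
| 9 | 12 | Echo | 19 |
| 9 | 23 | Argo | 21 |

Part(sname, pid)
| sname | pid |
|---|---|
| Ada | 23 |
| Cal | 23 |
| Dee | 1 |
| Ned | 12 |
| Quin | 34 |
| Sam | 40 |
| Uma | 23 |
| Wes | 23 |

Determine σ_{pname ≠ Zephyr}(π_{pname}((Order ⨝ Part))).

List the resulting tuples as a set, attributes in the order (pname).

{Alpha, Argo, Atlas, Beta, Delta, Echo, Nova, Orion}

Natural join on pid: {(3, 23, Nova, 9, Ada), (3, 23, Nova, 9, Cal), (3, 23, Nova, 9, Uma), (3, 23, Nova, 9, Wes), (30, 23, Zephyr, 29, Ada), (30, 23, Zephyr, 29, Cal), (30, 23, Zephyr, 29, Uma), (30, 23, Zephyr, 29, Wes), (32, 1, Delta, 14, Dee), (36, 23, Beta, 10, Ada), (36, 23, Beta, 10, Cal), (36, 23, Beta, 10, Uma), (36, 23, Beta, 10, Wes), (40, 23, Orion, 15, Ada), (40, 23, Orion, 15, Cal), (40, 23, Orion, 15, Uma), (40, 23, Orion, 15, Wes), (7, 23, Atlas, 34, Ada), (7, 23, Atlas, 34, Cal), (7, 23, Atlas, 34, Uma), (7, 23, Atlas, 34, Wes), (8, 23, Alpha, 3, Ada), (8, 23, Alpha, 3, Cal), (8, 23, Alpha, 3, Uma), (8, 23, Alpha, 3, Wes), (9, 12, Echo, 19, Ned), (9, 23, Argo, 21, Ada), (9, 23, Argo, 21, Cal), (9, 23, Argo, 21, Uma), (9, 23, Argo, 21, Wes)}
Keep only column(s) pname (21 duplicate(s) eliminated): {Alpha, Argo, Atlas, Beta, Delta, Echo, Nova, Orion, Zephyr}
Selection pname ≠ Zephyr: {Alpha, Argo, Atlas, Beta, Delta, Echo, Nova, Orion}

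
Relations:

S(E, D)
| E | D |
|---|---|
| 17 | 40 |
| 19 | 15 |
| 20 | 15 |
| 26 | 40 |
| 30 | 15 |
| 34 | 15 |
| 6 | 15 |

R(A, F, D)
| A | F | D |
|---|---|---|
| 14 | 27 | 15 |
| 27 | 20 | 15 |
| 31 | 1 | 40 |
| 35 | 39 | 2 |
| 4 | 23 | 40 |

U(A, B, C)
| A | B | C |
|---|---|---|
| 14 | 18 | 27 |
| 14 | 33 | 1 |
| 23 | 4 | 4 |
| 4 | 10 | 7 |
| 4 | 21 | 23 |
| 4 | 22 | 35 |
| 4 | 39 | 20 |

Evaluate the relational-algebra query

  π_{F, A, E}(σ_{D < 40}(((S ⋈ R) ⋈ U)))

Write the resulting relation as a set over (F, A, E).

{(27, 14, 19), (27, 14, 20), (27, 14, 30), (27, 14, 34), (27, 14, 6)}

Natural join on D: {(17, 40, 31, 1), (17, 40, 4, 23), (19, 15, 14, 27), (19, 15, 27, 20), (20, 15, 14, 27), (20, 15, 27, 20), (26, 40, 31, 1), (26, 40, 4, 23), (30, 15, 14, 27), (30, 15, 27, 20), (34, 15, 14, 27), (34, 15, 27, 20), (6, 15, 14, 27), (6, 15, 27, 20)}
Natural join on A: {(17, 40, 4, 23, 10, 7), (17, 40, 4, 23, 21, 23), (17, 40, 4, 23, 22, 35), (17, 40, 4, 23, 39, 20), (19, 15, 14, 27, 18, 27), (19, 15, 14, 27, 33, 1), (20, 15, 14, 27, 18, 27), (20, 15, 14, 27, 33, 1), (26, 40, 4, 23, 10, 7), (26, 40, 4, 23, 21, 23), (26, 40, 4, 23, 22, 35), (26, 40, 4, 23, 39, 20), (30, 15, 14, 27, 18, 27), (30, 15, 14, 27, 33, 1), (34, 15, 14, 27, 18, 27), (34, 15, 14, 27, 33, 1), (6, 15, 14, 27, 18, 27), (6, 15, 14, 27, 33, 1)}
σ[D < 40]: keep tuples satisfying D < 40 → {(19, 15, 14, 27, 18, 27), (19, 15, 14, 27, 33, 1), (20, 15, 14, 27, 18, 27), (20, 15, 14, 27, 33, 1), (30, 15, 14, 27, 18, 27), (30, 15, 14, 27, 33, 1), (34, 15, 14, 27, 18, 27), (34, 15, 14, 27, 33, 1), (6, 15, 14, 27, 18, 27), (6, 15, 14, 27, 33, 1)}
Keep only column(s) F, A, E (5 duplicate(s) eliminated): {(27, 14, 19), (27, 14, 20), (27, 14, 30), (27, 14, 34), (27, 14, 6)}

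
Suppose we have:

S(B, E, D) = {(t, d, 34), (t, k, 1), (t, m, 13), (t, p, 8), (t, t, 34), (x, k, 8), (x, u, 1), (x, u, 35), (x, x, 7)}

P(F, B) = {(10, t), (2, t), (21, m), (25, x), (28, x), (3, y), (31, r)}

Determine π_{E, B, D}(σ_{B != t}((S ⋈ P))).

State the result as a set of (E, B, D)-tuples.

Joining S and P on B yields {(t, d, 34, 10), (t, d, 34, 2), (t, k, 1, 10), (t, k, 1, 2), (t, m, 13, 10), (t, m, 13, 2), (t, p, 8, 10), (t, p, 8, 2), (t, t, 34, 10), (t, t, 34, 2), (x, k, 8, 25), (x, k, 8, 28), (x, u, 1, 25), (x, u, 1, 28), (x, u, 35, 25), (x, u, 35, 28), (x, x, 7, 25), (x, x, 7, 28)}.
Filtering on B != t leaves {(x, k, 8, 25), (x, k, 8, 28), (x, u, 1, 25), (x, u, 1, 28), (x, u, 35, 25), (x, u, 35, 28), (x, x, 7, 25), (x, x, 7, 28)}.
π_{E, B, D} gives {(k, x, 8), (u, x, 1), (u, x, 35), (x, x, 7)} (4 duplicate(s) eliminated).

{(k, x, 8), (u, x, 1), (u, x, 35), (x, x, 7)}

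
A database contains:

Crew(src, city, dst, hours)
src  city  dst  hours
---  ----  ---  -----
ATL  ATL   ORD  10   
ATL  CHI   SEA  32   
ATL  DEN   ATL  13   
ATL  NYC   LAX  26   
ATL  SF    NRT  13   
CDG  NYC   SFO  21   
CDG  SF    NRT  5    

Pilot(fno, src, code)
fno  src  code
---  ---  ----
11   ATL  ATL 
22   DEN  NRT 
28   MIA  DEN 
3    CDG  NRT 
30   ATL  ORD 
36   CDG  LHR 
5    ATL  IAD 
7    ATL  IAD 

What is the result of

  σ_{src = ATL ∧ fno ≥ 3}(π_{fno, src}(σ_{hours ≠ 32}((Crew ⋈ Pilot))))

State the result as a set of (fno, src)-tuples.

Crew ⋈ Pilot (natural join on src): {(ATL, ATL, ORD, 10, 11, ATL), (ATL, ATL, ORD, 10, 30, ORD), (ATL, ATL, ORD, 10, 5, IAD), (ATL, ATL, ORD, 10, 7, IAD), (ATL, CHI, SEA, 32, 11, ATL), (ATL, CHI, SEA, 32, 30, ORD), (ATL, CHI, SEA, 32, 5, IAD), (ATL, CHI, SEA, 32, 7, IAD), (ATL, DEN, ATL, 13, 11, ATL), (ATL, DEN, ATL, 13, 30, ORD), (ATL, DEN, ATL, 13, 5, IAD), (ATL, DEN, ATL, 13, 7, IAD), (ATL, NYC, LAX, 26, 11, ATL), (ATL, NYC, LAX, 26, 30, ORD), (ATL, NYC, LAX, 26, 5, IAD), (ATL, NYC, LAX, 26, 7, IAD), (ATL, SF, NRT, 13, 11, ATL), (ATL, SF, NRT, 13, 30, ORD), (ATL, SF, NRT, 13, 5, IAD), (ATL, SF, NRT, 13, 7, IAD), (CDG, NYC, SFO, 21, 3, NRT), (CDG, NYC, SFO, 21, 36, LHR), (CDG, SF, NRT, 5, 3, NRT), (CDG, SF, NRT, 5, 36, LHR)}
Filtering on hours ≠ 32 leaves {(ATL, ATL, ORD, 10, 11, ATL), (ATL, ATL, ORD, 10, 30, ORD), (ATL, ATL, ORD, 10, 5, IAD), (ATL, ATL, ORD, 10, 7, IAD), (ATL, DEN, ATL, 13, 11, ATL), (ATL, DEN, ATL, 13, 30, ORD), (ATL, DEN, ATL, 13, 5, IAD), (ATL, DEN, ATL, 13, 7, IAD), (ATL, NYC, LAX, 26, 11, ATL), (ATL, NYC, LAX, 26, 30, ORD), (ATL, NYC, LAX, 26, 5, IAD), (ATL, NYC, LAX, 26, 7, IAD), (ATL, SF, NRT, 13, 11, ATL), (ATL, SF, NRT, 13, 30, ORD), (ATL, SF, NRT, 13, 5, IAD), (ATL, SF, NRT, 13, 7, IAD), (CDG, NYC, SFO, 21, 3, NRT), (CDG, NYC, SFO, 21, 36, LHR), (CDG, SF, NRT, 5, 3, NRT), (CDG, SF, NRT, 5, 36, LHR)}.
Projecting to fno, src (14 duplicate(s) eliminated): {(11, ATL), (3, CDG), (30, ATL), (36, CDG), (5, ATL), (7, ATL)}
Filtering on src = ATL ∧ fno ≥ 3 leaves {(11, ATL), (30, ATL), (5, ATL), (7, ATL)}.

{(11, ATL), (30, ATL), (5, ATL), (7, ATL)}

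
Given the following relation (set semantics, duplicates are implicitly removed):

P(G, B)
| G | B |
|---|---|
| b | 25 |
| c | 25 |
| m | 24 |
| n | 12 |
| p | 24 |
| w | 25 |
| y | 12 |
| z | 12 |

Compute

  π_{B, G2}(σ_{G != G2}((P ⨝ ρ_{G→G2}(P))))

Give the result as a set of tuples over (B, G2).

{(12, n), (12, y), (12, z), (24, m), (24, p), (25, b), (25, c), (25, w)}

ρ[G→G2]: schema becomes (G2, B); tuples unchanged.
Natural join on B: {(b, 25, b), (b, 25, c), (b, 25, w), (c, 25, b), (c, 25, c), (c, 25, w), (m, 24, m), (m, 24, p), (n, 12, n), (n, 12, y), (n, 12, z), (p, 24, m), (p, 24, p), (w, 25, b), (w, 25, c), (w, 25, w), (y, 12, n), (y, 12, y), (y, 12, z), (z, 12, n), (z, 12, y), (z, 12, z)}
Apply σ_{G != G2}; surviving tuples: {(b, 25, c), (b, 25, w), (c, 25, b), (c, 25, w), (m, 24, p), (n, 12, y), (n, 12, z), (p, 24, m), (w, 25, b), (w, 25, c), (y, 12, n), (y, 12, z), (z, 12, n), (z, 12, y)}
π[B, G2]: project onto (B, G2) (6 duplicate(s) eliminated) → {(12, n), (12, y), (12, z), (24, m), (24, p), (25, b), (25, c), (25, w)}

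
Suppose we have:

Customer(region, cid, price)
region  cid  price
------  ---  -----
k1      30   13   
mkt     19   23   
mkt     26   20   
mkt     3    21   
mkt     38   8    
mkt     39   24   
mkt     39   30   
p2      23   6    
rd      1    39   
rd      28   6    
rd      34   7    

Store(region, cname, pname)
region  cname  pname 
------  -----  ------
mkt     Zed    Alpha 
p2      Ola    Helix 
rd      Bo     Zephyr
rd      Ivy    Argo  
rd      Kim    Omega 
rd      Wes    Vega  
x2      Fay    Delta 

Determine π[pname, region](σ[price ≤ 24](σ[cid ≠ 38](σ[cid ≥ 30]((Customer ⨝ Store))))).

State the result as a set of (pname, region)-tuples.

Joining Customer and Store on region yields {(mkt, 19, 23, Zed, Alpha), (mkt, 26, 20, Zed, Alpha), (mkt, 3, 21, Zed, Alpha), (mkt, 38, 8, Zed, Alpha), (mkt, 39, 24, Zed, Alpha), (mkt, 39, 30, Zed, Alpha), (p2, 23, 6, Ola, Helix), (rd, 1, 39, Bo, Zephyr), (rd, 1, 39, Ivy, Argo), (rd, 1, 39, Kim, Omega), (rd, 1, 39, Wes, Vega), (rd, 28, 6, Bo, Zephyr), (rd, 28, 6, Ivy, Argo), (rd, 28, 6, Kim, Omega), (rd, 28, 6, Wes, Vega), (rd, 34, 7, Bo, Zephyr), (rd, 34, 7, Ivy, Argo), (rd, 34, 7, Kim, Omega), (rd, 34, 7, Wes, Vega)}.
Filtering on cid ≥ 30 leaves {(mkt, 38, 8, Zed, Alpha), (mkt, 39, 24, Zed, Alpha), (mkt, 39, 30, Zed, Alpha), (rd, 34, 7, Bo, Zephyr), (rd, 34, 7, Ivy, Argo), (rd, 34, 7, Kim, Omega), (rd, 34, 7, Wes, Vega)}.
Filtering on cid ≠ 38 leaves {(mkt, 39, 24, Zed, Alpha), (mkt, 39, 30, Zed, Alpha), (rd, 34, 7, Bo, Zephyr), (rd, 34, 7, Ivy, Argo), (rd, 34, 7, Kim, Omega), (rd, 34, 7, Wes, Vega)}.
Filtering on price ≤ 24 leaves {(mkt, 39, 24, Zed, Alpha), (rd, 34, 7, Bo, Zephyr), (rd, 34, 7, Ivy, Argo), (rd, 34, 7, Kim, Omega), (rd, 34, 7, Wes, Vega)}.
π_{pname, region} gives {(Alpha, mkt), (Argo, rd), (Omega, rd), (Vega, rd), (Zephyr, rd)}.

{(Alpha, mkt), (Argo, rd), (Omega, rd), (Vega, rd), (Zephyr, rd)}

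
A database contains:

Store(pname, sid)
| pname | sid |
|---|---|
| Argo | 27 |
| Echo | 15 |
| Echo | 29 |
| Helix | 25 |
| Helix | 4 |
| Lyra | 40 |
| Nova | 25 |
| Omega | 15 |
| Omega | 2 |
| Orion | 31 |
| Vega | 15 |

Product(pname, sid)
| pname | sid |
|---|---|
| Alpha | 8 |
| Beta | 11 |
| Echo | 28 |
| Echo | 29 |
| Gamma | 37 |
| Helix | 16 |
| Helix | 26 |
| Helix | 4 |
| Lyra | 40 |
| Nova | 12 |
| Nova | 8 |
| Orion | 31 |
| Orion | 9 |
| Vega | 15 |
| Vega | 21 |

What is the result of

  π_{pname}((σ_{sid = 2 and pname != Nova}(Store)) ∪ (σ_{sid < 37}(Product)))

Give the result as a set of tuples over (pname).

σ[sid = 2 and pname != Nova]: keep tuples satisfying sid = 2 and pname != Nova → {(Omega, 2)}
σ[sid < 37]: keep tuples satisfying sid < 37 → {(Alpha, 8), (Beta, 11), (Echo, 28), (Echo, 29), (Helix, 16), (Helix, 26), (Helix, 4), (Nova, 12), (Nova, 8), (Orion, 31), (Orion, 9), (Vega, 15), (Vega, 21)}
Set union of the two operands is {(Alpha, 8), (Beta, 11), (Echo, 28), (Echo, 29), (Helix, 16), (Helix, 26), (Helix, 4), (Nova, 12), (Nova, 8), (Omega, 2), (Orion, 31), (Orion, 9), (Vega, 15), (Vega, 21)}.
π_{pname} gives {Alpha, Beta, Echo, Helix, Nova, Omega, Orion, Vega} (6 duplicate(s) eliminated).

{Alpha, Beta, Echo, Helix, Nova, Omega, Orion, Vega}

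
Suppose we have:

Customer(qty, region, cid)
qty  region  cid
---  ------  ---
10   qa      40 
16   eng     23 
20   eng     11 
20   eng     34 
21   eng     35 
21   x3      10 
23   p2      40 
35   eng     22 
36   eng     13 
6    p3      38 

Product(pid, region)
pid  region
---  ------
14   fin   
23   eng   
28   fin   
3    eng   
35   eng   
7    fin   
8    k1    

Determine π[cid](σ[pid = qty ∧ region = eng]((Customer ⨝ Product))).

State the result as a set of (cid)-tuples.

Customer ⋈ Product (natural join on region): {(16, eng, 23, 23), (16, eng, 23, 3), (16, eng, 23, 35), (20, eng, 11, 23), (20, eng, 11, 3), (20, eng, 11, 35), (20, eng, 34, 23), (20, eng, 34, 3), (20, eng, 34, 35), (21, eng, 35, 23), (21, eng, 35, 3), (21, eng, 35, 35), (35, eng, 22, 23), (35, eng, 22, 3), (35, eng, 22, 35), (36, eng, 13, 23), (36, eng, 13, 3), (36, eng, 13, 35)}
σ[pid = qty ∧ region = eng]: keep tuples satisfying pid = qty ∧ region = eng → {(35, eng, 22, 35)}
Keep only column(s) cid: {22}

{22}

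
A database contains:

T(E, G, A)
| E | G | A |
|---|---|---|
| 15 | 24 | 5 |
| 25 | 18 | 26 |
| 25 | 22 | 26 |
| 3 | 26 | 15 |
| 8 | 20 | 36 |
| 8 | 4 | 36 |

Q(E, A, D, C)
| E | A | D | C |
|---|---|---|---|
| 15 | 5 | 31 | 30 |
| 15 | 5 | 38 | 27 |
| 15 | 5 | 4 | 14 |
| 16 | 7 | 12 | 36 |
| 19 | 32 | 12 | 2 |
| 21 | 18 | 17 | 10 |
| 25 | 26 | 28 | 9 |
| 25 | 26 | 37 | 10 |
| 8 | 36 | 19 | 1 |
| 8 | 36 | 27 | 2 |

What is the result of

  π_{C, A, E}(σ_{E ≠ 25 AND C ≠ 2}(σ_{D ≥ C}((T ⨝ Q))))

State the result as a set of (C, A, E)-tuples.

{(1, 36, 8), (27, 5, 15), (30, 5, 15)}

Joining T and Q on E, A yields {(15, 24, 5, 31, 30), (15, 24, 5, 38, 27), (15, 24, 5, 4, 14), (25, 18, 26, 28, 9), (25, 18, 26, 37, 10), (25, 22, 26, 28, 9), (25, 22, 26, 37, 10), (8, 20, 36, 19, 1), (8, 20, 36, 27, 2), (8, 4, 36, 19, 1), (8, 4, 36, 27, 2)}.
σ[D ≥ C]: keep tuples satisfying D ≥ C → {(15, 24, 5, 31, 30), (15, 24, 5, 38, 27), (25, 18, 26, 28, 9), (25, 18, 26, 37, 10), (25, 22, 26, 28, 9), (25, 22, 26, 37, 10), (8, 20, 36, 19, 1), (8, 20, 36, 27, 2), (8, 4, 36, 19, 1), (8, 4, 36, 27, 2)}
σ[E ≠ 25 AND C ≠ 2]: keep tuples satisfying E ≠ 25 AND C ≠ 2 → {(15, 24, 5, 31, 30), (15, 24, 5, 38, 27), (8, 20, 36, 19, 1), (8, 4, 36, 19, 1)}
Keep only column(s) C, A, E (1 duplicate(s) eliminated): {(1, 36, 8), (27, 5, 15), (30, 5, 15)}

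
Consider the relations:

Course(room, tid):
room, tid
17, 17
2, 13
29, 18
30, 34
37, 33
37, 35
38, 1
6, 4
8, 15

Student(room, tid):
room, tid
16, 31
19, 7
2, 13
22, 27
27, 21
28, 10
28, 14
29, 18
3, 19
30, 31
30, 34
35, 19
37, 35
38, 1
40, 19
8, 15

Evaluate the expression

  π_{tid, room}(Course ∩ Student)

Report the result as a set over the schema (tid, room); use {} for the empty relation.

{(1, 38), (13, 2), (15, 8), (18, 29), (34, 30), (35, 37)}

Taking the intersection: {(2, 13), (29, 18), (30, 34), (37, 35), (38, 1), (8, 15)}
Projecting to tid, room: {(1, 38), (13, 2), (15, 8), (18, 29), (34, 30), (35, 37)}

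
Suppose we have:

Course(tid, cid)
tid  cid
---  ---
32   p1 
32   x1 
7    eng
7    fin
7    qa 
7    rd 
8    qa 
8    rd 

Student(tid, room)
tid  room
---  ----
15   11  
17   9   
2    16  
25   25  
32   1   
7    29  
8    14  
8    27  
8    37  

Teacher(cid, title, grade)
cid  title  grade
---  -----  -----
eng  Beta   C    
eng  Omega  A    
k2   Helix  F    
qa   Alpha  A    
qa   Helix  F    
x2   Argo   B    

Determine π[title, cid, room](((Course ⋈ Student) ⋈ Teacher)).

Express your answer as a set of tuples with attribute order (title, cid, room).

{(Alpha, qa, 14), (Alpha, qa, 27), (Alpha, qa, 29), (Alpha, qa, 37), (Beta, eng, 29), (Helix, qa, 14), (Helix, qa, 27), (Helix, qa, 29), (Helix, qa, 37), (Omega, eng, 29)}

Course ⋈ Student (natural join on tid): {(32, p1, 1), (32, x1, 1), (7, eng, 29), (7, fin, 29), (7, qa, 29), (7, rd, 29), (8, qa, 14), (8, qa, 27), (8, qa, 37), (8, rd, 14), (8, rd, 27), (8, rd, 37)}
(Course ⋈ Student) ⋈ Teacher (natural join on cid): {(7, eng, 29, Beta, C), (7, eng, 29, Omega, A), (7, qa, 29, Alpha, A), (7, qa, 29, Helix, F), (8, qa, 14, Alpha, A), (8, qa, 14, Helix, F), (8, qa, 27, Alpha, A), (8, qa, 27, Helix, F), (8, qa, 37, Alpha, A), (8, qa, 37, Helix, F)}
Keep only column(s) title, cid, room: {(Alpha, qa, 14), (Alpha, qa, 27), (Alpha, qa, 29), (Alpha, qa, 37), (Beta, eng, 29), (Helix, qa, 14), (Helix, qa, 27), (Helix, qa, 29), (Helix, qa, 37), (Omega, eng, 29)}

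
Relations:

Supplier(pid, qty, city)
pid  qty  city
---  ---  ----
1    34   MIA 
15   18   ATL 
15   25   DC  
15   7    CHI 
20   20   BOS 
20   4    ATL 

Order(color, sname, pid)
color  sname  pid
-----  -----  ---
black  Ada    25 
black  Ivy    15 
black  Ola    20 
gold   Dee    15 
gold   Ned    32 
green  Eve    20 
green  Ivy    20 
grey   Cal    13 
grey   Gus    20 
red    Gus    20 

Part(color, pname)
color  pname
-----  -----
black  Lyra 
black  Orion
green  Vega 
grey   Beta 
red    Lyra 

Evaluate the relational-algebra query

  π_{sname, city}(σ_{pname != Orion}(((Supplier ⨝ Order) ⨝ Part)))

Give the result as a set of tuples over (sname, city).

{(Eve, ATL), (Eve, BOS), (Gus, ATL), (Gus, BOS), (Ivy, ATL), (Ivy, BOS), (Ivy, CHI), (Ivy, DC), (Ola, ATL), (Ola, BOS)}

Joining Supplier and Order on pid yields {(15, 18, ATL, black, Ivy), (15, 18, ATL, gold, Dee), (15, 25, DC, black, Ivy), (15, 25, DC, gold, Dee), (15, 7, CHI, black, Ivy), (15, 7, CHI, gold, Dee), (20, 20, BOS, black, Ola), (20, 20, BOS, green, Eve), (20, 20, BOS, green, Ivy), (20, 20, BOS, grey, Gus), (20, 20, BOS, red, Gus), (20, 4, ATL, black, Ola), (20, 4, ATL, green, Eve), (20, 4, ATL, green, Ivy), (20, 4, ATL, grey, Gus), (20, 4, ATL, red, Gus)}.
Joining (Supplier ⨝ Order) and Part on color yields {(15, 18, ATL, black, Ivy, Lyra), (15, 18, ATL, black, Ivy, Orion), (15, 25, DC, black, Ivy, Lyra), (15, 25, DC, black, Ivy, Orion), (15, 7, CHI, black, Ivy, Lyra), (15, 7, CHI, black, Ivy, Orion), (20, 20, BOS, black, Ola, Lyra), (20, 20, BOS, black, Ola, Orion), (20, 20, BOS, green, Eve, Vega), (20, 20, BOS, green, Ivy, Vega), (20, 20, BOS, grey, Gus, Beta), (20, 20, BOS, red, Gus, Lyra), (20, 4, ATL, black, Ola, Lyra), (20, 4, ATL, black, Ola, Orion), (20, 4, ATL, green, Eve, Vega), (20, 4, ATL, green, Ivy, Vega), (20, 4, ATL, grey, Gus, Beta), (20, 4, ATL, red, Gus, Lyra)}.
Selection pname != Orion: {(15, 18, ATL, black, Ivy, Lyra), (15, 25, DC, black, Ivy, Lyra), (15, 7, CHI, black, Ivy, Lyra), (20, 20, BOS, black, Ola, Lyra), (20, 20, BOS, green, Eve, Vega), (20, 20, BOS, green, Ivy, Vega), (20, 20, BOS, grey, Gus, Beta), (20, 20, BOS, red, Gus, Lyra), (20, 4, ATL, black, Ola, Lyra), (20, 4, ATL, green, Eve, Vega), (20, 4, ATL, green, Ivy, Vega), (20, 4, ATL, grey, Gus, Beta), (20, 4, ATL, red, Gus, Lyra)}
Projecting to sname, city (3 duplicate(s) eliminated): {(Eve, ATL), (Eve, BOS), (Gus, ATL), (Gus, BOS), (Ivy, ATL), (Ivy, BOS), (Ivy, CHI), (Ivy, DC), (Ola, ATL), (Ola, BOS)}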